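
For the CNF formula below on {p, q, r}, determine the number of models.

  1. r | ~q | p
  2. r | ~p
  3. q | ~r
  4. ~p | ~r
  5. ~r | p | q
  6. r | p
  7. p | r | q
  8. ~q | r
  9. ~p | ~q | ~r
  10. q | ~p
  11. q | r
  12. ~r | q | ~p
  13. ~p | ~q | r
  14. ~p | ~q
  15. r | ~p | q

1

There are 2^3 = 8 truth assignments over (p, q, r).
Check each against the 15 clauses (columns in the order p, q, r):
  F F F  ✗ fails (r | p)
  F F T  ✗ fails (q | ~r)
  F T F  ✗ fails (r | ~q | p)
  F T T  ✓ satisfies all
  T F F  ✗ fails (r | ~p)
  T F T  ✗ fails (q | ~r)
  T T F  ✗ fails (r | ~p)
  T T T  ✗ fails (~p | ~r)
1 of the 8 rows is a model.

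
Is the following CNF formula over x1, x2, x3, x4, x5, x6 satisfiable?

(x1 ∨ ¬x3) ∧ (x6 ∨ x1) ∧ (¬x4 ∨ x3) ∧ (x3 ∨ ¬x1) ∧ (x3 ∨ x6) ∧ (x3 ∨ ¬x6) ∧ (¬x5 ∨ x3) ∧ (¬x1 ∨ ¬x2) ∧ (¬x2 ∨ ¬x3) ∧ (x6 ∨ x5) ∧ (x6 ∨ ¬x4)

Yes

Branch on x1: set x1 = True.
Unit clause (x3) forces x3 = True.
Unit clause (¬x2) forces x2 = False.
Branch on x6: set x6 = True.
All clauses hold; x4, x5 can take either value.
A satisfying assignment: x1=True,  x2=False,  x3=True,  x4=False,  x5=True,  x6=True.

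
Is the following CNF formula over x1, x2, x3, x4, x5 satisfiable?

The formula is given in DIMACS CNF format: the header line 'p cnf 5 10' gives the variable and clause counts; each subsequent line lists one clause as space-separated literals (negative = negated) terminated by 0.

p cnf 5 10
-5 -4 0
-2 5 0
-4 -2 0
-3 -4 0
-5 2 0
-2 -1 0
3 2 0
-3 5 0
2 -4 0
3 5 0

Try x5 = True.
(¬x4) alone gives x4 = False.
(x2) alone gives x2 = True.
(¬x1) alone gives x1 = False.
No clause remains; x3 is free.
A satisfying assignment: x1 ↦ False,  x2 ↦ True,  x3 ↦ True,  x4 ↦ False,  x5 ↦ True.

Yes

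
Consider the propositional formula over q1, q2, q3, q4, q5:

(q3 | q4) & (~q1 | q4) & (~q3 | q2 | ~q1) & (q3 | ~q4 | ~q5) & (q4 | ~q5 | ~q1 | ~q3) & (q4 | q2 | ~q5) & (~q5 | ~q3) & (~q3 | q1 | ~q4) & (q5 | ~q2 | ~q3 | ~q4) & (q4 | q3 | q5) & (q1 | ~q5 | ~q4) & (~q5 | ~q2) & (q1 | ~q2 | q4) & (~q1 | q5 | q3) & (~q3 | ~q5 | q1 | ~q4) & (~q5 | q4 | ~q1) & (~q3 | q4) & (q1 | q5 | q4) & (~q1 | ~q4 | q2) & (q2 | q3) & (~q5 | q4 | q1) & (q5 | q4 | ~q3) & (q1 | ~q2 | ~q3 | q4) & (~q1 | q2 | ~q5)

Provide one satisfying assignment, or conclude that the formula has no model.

Branch on q3: set q3 = 0.
The clause (q4) is unit, so q4 = 1.
The clause (~q5) is unit, so q5 = 0.
The clause (~q1) is unit, so q1 = 0.
The clause (q2) is unit, so q2 = 1.
Every clause now holds.

q1 ↦ 0, q2 ↦ 1, q3 ↦ 0, q4 ↦ 1, q5 ↦ 0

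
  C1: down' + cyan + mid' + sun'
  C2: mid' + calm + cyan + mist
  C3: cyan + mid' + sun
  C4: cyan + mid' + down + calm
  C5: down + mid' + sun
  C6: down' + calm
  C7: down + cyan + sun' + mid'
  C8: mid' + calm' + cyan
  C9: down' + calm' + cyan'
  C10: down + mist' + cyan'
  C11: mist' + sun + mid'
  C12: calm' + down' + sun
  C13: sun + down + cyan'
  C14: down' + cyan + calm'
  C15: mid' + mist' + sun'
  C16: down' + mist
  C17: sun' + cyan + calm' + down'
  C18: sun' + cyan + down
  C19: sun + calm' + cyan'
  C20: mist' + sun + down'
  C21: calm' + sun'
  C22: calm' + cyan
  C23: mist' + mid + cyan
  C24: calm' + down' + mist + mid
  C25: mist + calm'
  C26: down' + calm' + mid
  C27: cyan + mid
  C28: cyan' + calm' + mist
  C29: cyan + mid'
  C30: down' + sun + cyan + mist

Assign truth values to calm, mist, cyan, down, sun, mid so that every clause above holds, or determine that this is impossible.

Branch on down: set down = 0.
Branch on mid: set mid = 0.
(cyan) alone gives cyan = 1.
(mist') alone gives mist = 0.
(sun) alone gives sun = 1.
(calm') alone gives calm = 0.
Every clause now holds.

calm: 0,  mist: 0,  cyan: 1,  down: 0,  sun: 1,  mid: 0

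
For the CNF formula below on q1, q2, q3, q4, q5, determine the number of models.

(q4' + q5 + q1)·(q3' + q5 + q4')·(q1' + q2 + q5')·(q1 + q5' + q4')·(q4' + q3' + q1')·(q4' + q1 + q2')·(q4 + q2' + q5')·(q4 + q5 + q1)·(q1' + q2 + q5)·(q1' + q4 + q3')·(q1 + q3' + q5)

There are 2^5 = 32 truth assignments over (q1, q2, q3, q4, q5).
Split on q4. With q4 = 1, the clauses containing q4 are satisfied and q4' drops from the rest; 2 of the 2^4 = 16 assignments to the other variables satisfy what remains.
With q4 = 0, by the same count on the reduced clause set, 3 assignments work.
(One model: q1=F, q2=F, q3=F, q4=F, q5=T.)
Total: 2 + 3 = 5.

5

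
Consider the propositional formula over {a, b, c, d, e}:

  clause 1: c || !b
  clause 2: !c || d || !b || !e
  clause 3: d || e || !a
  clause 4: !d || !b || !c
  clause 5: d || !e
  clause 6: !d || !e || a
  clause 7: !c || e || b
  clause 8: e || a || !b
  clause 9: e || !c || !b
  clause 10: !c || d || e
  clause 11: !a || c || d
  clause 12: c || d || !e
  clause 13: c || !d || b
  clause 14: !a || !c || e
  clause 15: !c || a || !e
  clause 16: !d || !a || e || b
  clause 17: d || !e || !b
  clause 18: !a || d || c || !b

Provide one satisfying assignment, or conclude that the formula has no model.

Suppose c = true.
Suppose d = true.
The clause (!b) is unit, so b = false.
The clause (e) is unit, so e = true.
The clause (a) is unit, so a = true.
All clauses are satisfied.

a=true,  b=false,  c=true,  d=true,  e=true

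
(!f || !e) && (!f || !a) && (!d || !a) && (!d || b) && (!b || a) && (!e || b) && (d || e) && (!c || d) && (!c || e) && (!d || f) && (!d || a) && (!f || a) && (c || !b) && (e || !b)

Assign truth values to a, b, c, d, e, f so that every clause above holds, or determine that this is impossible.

Case f = false:
Unit clause (!d) forces d = false.
Unit clause (e) forces e = true.
Unit clause (b) forces b = true.
Unit clause (a) forces a = true.
Unit clause (!c) forces c = false.
Now (c) is unsatisfied and unit — conflict.
So f must be the other value — set f = true.
Unit clause (!e) forces e = false.
Unit clause (!a) forces a = false.
Now (a) is unsatisfied and unit — conflict.
Either choice for f ends in contradiction.

UNSATISFIABLE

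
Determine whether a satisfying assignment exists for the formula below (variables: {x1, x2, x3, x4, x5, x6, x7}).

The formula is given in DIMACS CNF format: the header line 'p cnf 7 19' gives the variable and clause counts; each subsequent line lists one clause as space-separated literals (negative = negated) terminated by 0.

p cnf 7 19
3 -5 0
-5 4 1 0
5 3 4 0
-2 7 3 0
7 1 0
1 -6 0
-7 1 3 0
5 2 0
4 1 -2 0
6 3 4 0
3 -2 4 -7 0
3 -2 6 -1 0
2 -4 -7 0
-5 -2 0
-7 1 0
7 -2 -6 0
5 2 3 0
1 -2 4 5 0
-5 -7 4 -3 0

Yes

Try x3 = True.
Try x7 = False.
(x1) alone gives x1 = True.
Try x5 = False.
(x2) alone gives x2 = True.
(¬x6) alone gives x6 = False.
No clause remains; x4 is free.
A satisfying assignment: x1 ↦ True; x2 ↦ True; x3 ↦ True; x4 ↦ False; x5 ↦ False; x6 ↦ False; x7 ↦ False.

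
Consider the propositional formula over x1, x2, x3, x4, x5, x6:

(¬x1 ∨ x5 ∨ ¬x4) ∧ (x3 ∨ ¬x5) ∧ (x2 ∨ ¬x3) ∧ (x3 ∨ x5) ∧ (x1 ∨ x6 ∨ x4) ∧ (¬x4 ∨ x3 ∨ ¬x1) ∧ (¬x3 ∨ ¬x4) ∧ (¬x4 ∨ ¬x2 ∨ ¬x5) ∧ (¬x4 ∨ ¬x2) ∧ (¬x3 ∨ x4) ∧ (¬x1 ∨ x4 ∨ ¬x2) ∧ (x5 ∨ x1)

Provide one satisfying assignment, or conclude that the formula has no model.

Branch on x3: set x3 = True.
The clause (x2) is unit, so x2 = True.
The clause (¬x4) is unit, so x4 = False.
Now (x4) is unsatisfied and unit — conflict.
Backtrack on x3: now try x3 = False.
The clause (¬x5) is unit, so x5 = False.
Now (x5) is unsatisfied and unit — conflict.
Neither x3 = True nor x3 = False works.

UNSATISFIABLE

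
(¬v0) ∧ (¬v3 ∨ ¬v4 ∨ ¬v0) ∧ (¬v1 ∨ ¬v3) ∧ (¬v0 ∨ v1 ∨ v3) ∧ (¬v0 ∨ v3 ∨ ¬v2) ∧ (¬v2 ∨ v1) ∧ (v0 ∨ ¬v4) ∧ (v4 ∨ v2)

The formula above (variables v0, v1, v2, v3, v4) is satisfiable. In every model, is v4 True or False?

False

Suppose v4 = True.
From the singleton clause (¬v0), v0 = False.
But (v0) is also a unit clause — contradiction.
So every satisfying assignment has v4 = False.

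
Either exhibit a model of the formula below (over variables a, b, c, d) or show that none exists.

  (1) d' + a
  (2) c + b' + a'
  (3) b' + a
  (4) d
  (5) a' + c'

From the singleton clause (d), d = 1.
From the singleton clause (a), a = 1.
From the singleton clause (c'), c = 0.
From the singleton clause (b'), b = 0.
Every clause now holds.

a ↦ 1,  b ↦ 0,  c ↦ 0,  d ↦ 1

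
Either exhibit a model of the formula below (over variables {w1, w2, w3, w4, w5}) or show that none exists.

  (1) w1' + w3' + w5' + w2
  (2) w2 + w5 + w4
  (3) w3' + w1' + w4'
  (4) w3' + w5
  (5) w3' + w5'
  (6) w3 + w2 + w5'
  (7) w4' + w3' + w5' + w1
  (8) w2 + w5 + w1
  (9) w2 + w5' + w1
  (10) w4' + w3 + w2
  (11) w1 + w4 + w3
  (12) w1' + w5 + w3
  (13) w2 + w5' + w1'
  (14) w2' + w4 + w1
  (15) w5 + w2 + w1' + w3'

Try w3 = 0.
Try w2 = 1.
Try w1 = 1.
Unit clause (w5) forces w5 = 1.
Every clause is now satisfied; w4 is unconstrained.

w1: 1, w2: 1, w3: 0, w4: 0, w5: 1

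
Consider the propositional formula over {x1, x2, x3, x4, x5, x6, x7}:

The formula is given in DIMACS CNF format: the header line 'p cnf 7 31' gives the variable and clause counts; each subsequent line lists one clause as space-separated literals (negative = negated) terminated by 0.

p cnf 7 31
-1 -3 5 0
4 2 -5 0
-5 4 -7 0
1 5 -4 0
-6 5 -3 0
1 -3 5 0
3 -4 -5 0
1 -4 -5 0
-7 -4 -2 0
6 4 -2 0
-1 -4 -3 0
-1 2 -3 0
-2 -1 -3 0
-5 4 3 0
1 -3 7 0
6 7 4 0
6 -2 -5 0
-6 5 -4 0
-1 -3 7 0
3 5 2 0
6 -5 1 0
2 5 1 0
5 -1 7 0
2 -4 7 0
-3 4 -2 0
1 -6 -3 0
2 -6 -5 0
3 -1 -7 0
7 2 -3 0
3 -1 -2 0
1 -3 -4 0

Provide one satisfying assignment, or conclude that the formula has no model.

Try x1 = False.
Try x5 = False.
The clause (¬x4) is unit, so x4 = False.
The clause (¬x3) is unit, so x3 = False.
The clause (x2) is unit, so x2 = True.
The clause (x6) is unit, so x6 = True.
No clause remains; x7 is free.

x1=False; x2=True; x3=False; x4=False; x5=False; x6=True; x7=False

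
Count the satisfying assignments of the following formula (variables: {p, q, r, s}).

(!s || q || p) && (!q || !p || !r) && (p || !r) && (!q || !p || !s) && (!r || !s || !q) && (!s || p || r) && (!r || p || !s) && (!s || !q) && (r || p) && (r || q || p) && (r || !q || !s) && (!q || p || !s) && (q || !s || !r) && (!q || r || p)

4

There are 2^4 = 16 truth assignments over (p, q, r, s).
Check each against the 14 clauses (columns in the order p, q, r, s):
  F F F F  ✗ fails (r || p)
  F F F T  ✗ fails (!s || q || p)
  F F T F  ✗ fails (p || !r)
  F F T T  ✗ fails (!s || q || p)
  F T F F  ✗ fails (r || p)
  F T F T  ✗ fails (!s || p || r)
  F T T F  ✗ fails (p || !r)
  F T T T  ✗ fails (p || !r)
  T F F F  ✓ satisfies all
  T F F T  ✓ satisfies all
  T F T F  ✓ satisfies all
  T F T T  ✗ fails (q || !s || !r)
  T T F F  ✓ satisfies all
  T T F T  ✗ fails (!q || !p || !s)
  T T T F  ✗ fails (!q || !p || !r)
  T T T T  ✗ fails (!q || !p || !r)
4 of the 16 rows are models.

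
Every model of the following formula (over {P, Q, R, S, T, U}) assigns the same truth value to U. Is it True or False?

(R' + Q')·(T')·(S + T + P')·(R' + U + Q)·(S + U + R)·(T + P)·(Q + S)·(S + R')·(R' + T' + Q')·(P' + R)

Suppose U = 0.
The clause (T') is unit, so T = 0.
The clause (P) is unit, so P = 1.
The clause (S) is unit, so S = 1.
The clause (R) is unit, so R = 1.
The clause (Q') is unit, so Q = 0.
That conflicts with the unit clause (Q).
So every satisfying assignment has U = True.

True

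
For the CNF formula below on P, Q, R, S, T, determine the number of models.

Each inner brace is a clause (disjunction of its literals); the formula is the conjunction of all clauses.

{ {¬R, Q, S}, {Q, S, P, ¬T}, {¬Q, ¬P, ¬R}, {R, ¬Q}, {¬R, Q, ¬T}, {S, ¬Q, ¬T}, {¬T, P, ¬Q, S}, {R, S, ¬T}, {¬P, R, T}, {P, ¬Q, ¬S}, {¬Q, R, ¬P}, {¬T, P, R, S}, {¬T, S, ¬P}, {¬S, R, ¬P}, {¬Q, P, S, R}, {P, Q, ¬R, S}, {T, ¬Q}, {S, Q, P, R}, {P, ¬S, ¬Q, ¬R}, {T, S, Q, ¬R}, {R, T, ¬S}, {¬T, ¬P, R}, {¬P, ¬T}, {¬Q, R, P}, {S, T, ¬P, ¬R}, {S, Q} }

There are 2^5 = 32 truth assignments over (P, Q, R, S, T).
Split on S. With S = True, the clauses containing S are satisfied and ¬S drops from the rest; 3 of the 2^4 = 16 assignments to the other variables satisfy what remains.
With S = False, by the same count on the reduced clause set, 0 assignments work.
Total: 3 + 0 = 3.

3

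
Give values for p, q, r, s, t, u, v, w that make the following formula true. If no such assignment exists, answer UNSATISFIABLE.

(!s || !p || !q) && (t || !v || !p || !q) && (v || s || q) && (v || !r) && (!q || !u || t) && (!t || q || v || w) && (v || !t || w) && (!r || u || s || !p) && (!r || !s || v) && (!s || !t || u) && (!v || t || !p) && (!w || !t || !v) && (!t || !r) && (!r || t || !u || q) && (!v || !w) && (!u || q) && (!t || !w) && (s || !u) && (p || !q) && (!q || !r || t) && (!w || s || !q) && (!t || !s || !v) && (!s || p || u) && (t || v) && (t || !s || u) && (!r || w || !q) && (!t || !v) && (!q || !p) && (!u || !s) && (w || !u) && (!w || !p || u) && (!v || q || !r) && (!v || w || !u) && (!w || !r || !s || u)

Case v = true:
Unit clause (!w) forces w = false.
Unit clause (!t) forces t = false.
Unit clause (!p) forces p = false.
Unit clause (!q) forces q = false.
Unit clause (!u) forces u = false.
Unit clause (!s) forces s = false.
Unit clause (!r) forces r = false.
Every clause now holds.

p: false, q: false, r: false, s: false, t: false, u: false, v: true, w: false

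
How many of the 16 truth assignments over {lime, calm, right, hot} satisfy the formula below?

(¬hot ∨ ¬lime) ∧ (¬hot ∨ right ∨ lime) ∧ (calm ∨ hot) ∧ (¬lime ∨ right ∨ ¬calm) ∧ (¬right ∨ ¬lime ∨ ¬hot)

There are 2^4 = 16 truth assignments over (lime, calm, right, hot).
Split on hot. With hot = True, the clauses containing hot are satisfied and ¬hot drops from the rest; 2 of the 2^3 = 8 assignments to the other variables satisfy what remains.
With hot = False, by the same count on the reduced clause set, 3 assignments work.
(One model: lime=F, calm=F, right=T, hot=T.)
Total: 2 + 3 = 5.

5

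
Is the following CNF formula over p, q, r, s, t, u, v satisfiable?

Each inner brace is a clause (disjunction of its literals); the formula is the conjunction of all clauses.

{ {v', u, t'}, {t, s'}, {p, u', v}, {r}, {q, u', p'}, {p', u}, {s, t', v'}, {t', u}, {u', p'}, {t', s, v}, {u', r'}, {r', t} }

No

(r) alone gives r = 1.
(u') alone gives u = 0.
(p') alone gives p = 0.
(t') alone gives t = 0.
But (t) is also a unit clause — contradiction.
No assignment satisfies every clause.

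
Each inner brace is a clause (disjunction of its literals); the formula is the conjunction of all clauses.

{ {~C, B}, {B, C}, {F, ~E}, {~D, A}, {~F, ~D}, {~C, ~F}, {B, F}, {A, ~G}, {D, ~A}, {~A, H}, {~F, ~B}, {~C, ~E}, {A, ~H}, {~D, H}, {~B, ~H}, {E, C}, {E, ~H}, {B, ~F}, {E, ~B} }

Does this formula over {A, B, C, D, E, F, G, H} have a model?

Unsatisfiable

Branch on C: set C = 0.
From the singleton clause (B), B = 1.
From the singleton clause (~F), F = 0.
From the singleton clause (~E), E = 0.
That conflicts with the unit clause (E).
So C must be the other value — set C = 1.
From the singleton clause (B), B = 1.
From the singleton clause (~F), F = 0.
From the singleton clause (~E), E = 0.
That conflicts with the unit clause (E).
Neither C = 1 nor C = 0 works.
No assignment satisfies every clause.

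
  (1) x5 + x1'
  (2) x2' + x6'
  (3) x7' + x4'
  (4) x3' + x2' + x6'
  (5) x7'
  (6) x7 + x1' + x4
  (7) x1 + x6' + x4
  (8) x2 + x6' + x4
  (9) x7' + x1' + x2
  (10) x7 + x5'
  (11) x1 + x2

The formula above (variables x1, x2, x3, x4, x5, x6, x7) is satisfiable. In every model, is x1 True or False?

Suppose x1 = 1.
The clause (x5) is unit, so x5 = 1.
The clause (x7') is unit, so x7 = 0.
Now (x7) is unsatisfied and unit — conflict.
So every satisfying assignment has x1 = False.

False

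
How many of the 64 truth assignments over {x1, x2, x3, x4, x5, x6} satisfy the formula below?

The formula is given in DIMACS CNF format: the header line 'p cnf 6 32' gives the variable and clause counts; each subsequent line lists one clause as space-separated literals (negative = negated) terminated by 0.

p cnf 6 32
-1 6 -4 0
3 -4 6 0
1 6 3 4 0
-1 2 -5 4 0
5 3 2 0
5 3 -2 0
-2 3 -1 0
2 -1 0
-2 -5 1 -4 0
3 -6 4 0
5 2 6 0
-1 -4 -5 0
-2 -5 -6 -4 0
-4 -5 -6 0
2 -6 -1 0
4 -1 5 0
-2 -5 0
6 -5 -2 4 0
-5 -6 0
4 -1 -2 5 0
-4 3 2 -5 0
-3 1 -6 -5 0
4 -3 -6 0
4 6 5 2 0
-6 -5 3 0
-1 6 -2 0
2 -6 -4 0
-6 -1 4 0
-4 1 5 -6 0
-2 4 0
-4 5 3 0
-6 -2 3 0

4

There are 2^6 = 64 truth assignments over (x1, x2, x3, x4, x5, x6).
Split on x3. With x3 = True, the clauses containing x3 are satisfied and ¬x3 drops from the rest; 4 of the 2^5 = 32 assignments to the other variables satisfy what remains.
With x3 = False, by the same count on the reduced clause set, 0 assignments work.
(One model: x1=F, x2=F, x3=T, x4=F, x5=T, x6=F.)
Total: 4 + 0 = 4.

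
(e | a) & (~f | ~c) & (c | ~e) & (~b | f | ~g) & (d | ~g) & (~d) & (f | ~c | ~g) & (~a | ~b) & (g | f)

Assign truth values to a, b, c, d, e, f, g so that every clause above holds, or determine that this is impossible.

From the singleton clause (~d), d = 0.
From the singleton clause (~g), g = 0.
From the singleton clause (f), f = 1.
From the singleton clause (~c), c = 0.
From the singleton clause (~e), e = 0.
From the singleton clause (a), a = 1.
From the singleton clause (~b), b = 0.
Every clause now holds.

a ↦ 1, b ↦ 0, c ↦ 0, d ↦ 0, e ↦ 0, f ↦ 1, g ↦ 0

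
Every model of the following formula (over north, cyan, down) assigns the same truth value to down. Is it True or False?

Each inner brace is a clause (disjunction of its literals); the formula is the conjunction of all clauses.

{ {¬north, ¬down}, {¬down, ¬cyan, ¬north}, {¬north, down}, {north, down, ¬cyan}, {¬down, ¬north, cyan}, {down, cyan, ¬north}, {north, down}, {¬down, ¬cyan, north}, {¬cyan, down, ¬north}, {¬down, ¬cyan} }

True

Suppose down = False.
The clause (¬north) is unit, so north = False.
That conflicts with the unit clause (north).
So every satisfying assignment has down = True.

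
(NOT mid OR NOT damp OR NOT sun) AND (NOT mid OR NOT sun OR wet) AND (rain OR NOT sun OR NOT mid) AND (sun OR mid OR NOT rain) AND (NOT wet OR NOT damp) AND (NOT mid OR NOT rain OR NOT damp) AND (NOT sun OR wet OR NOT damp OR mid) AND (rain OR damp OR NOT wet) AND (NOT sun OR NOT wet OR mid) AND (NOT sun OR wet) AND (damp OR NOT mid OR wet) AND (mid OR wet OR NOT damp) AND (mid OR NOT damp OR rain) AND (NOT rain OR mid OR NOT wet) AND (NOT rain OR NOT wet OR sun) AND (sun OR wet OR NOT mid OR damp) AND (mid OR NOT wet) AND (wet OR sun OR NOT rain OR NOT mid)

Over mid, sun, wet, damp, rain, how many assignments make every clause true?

3

There are 2^5 = 32 truth assignments over (mid, sun, wet, damp, rain).
Split on damp. With damp = true, the clauses containing damp are satisfied and NOT damp drops from the rest; 1 of the 2^4 = 16 assignments to the other variables satisfy what remains.
With damp = false, by the same count on the reduced clause set, 2 assignments work.
(One model: mid=F, sun=F, wet=F, damp=F, rain=F.)
Total: 1 + 2 = 3.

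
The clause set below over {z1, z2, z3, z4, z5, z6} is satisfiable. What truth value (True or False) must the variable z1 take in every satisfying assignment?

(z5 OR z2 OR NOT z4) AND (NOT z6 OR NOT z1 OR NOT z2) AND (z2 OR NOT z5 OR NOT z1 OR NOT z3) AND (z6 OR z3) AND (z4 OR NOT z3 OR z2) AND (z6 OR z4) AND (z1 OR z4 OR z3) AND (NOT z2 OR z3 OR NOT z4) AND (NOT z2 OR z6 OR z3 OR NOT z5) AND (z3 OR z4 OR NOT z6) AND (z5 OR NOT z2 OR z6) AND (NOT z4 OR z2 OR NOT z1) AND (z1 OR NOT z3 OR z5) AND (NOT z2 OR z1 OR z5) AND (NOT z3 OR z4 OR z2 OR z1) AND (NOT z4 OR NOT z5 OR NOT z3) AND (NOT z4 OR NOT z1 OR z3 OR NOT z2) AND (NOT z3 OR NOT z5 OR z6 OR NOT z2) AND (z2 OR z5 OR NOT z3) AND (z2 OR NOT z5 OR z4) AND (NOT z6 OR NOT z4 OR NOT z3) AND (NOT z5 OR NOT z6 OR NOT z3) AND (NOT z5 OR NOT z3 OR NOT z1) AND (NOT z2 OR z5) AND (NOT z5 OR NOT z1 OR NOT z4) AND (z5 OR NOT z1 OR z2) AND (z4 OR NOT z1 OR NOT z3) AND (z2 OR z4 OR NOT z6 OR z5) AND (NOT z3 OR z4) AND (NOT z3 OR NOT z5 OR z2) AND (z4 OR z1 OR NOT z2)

Suppose z1 = true.
Suppose z6 = false.
The clause (z3) is unit, so z3 = true.
The clause (z4) is unit, so z4 = true.
The clause (z2) is unit, so z2 = true.
The clause (z5) is unit, so z5 = true.
That conflicts with the unit clause (NOT z5).
So z6 must be the other value — set z6 = true.
The clause (NOT z2) is unit, so z2 = false.
The clause (NOT z4) is unit, so z4 = false.
The clause (NOT z3) is unit, so z3 = false.
That conflicts with the unit clause (z3).
Both values of z6 lead to a conflict.
So every satisfying assignment has z1 = False.

False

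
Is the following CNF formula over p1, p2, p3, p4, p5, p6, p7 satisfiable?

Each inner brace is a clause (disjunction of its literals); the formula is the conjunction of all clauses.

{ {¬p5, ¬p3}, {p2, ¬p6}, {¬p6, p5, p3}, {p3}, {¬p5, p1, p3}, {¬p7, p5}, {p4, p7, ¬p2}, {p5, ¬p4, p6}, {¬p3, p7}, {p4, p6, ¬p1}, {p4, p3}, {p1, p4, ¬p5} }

No

The clause (p3) is unit, so p3 = True.
The clause (¬p5) is unit, so p5 = False.
The clause (¬p7) is unit, so p7 = False.
Now (p7) is unsatisfied and unit — conflict.
No assignment satisfies every clause.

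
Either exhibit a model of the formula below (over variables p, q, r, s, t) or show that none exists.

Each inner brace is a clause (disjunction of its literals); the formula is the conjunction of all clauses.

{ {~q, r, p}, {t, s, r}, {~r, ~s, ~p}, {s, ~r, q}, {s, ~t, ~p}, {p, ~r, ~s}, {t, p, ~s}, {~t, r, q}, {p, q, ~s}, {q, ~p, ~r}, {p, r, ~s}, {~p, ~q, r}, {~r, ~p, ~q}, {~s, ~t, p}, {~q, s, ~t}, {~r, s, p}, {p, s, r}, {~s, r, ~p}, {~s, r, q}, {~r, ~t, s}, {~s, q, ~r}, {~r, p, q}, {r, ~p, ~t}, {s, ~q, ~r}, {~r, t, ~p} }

Branch on q: set q = 0.
Branch on s: set s = 1.
Unit clause (p) forces p = 1.
Unit clause (~r) forces r = 0.
That conflicts with the unit clause (r).
That branch fails; take s = 0 instead.
Unit clause (~r) forces r = 0.
Unit clause (t) forces t = 1.
That conflicts with the unit clause (~t).
Either choice for s ends in contradiction.
That branch fails; take q = 1 instead.
Branch on r: set r = 1.
Unit clause (~p) forces p = 0.
Unit clause (~s) forces s = 0.
That conflicts with the unit clause (s).
That branch fails; take r = 0 instead.
Unit clause (p) forces p = 1.
That conflicts with the unit clause (~p).
Either choice for r ends in contradiction.
Either choice for q ends in contradiction.

UNSATISFIABLE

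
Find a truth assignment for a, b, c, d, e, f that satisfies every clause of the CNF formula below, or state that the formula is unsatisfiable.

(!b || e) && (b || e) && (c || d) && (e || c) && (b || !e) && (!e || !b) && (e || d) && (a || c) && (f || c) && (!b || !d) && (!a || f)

Branch on b: set b = false.
(e) alone gives e = true.
That conflicts with the unit clause (!e).
Undo b and try b = true.
(e) alone gives e = true.
That conflicts with the unit clause (!e).
Both values of b lead to a conflict.

UNSATISFIABLE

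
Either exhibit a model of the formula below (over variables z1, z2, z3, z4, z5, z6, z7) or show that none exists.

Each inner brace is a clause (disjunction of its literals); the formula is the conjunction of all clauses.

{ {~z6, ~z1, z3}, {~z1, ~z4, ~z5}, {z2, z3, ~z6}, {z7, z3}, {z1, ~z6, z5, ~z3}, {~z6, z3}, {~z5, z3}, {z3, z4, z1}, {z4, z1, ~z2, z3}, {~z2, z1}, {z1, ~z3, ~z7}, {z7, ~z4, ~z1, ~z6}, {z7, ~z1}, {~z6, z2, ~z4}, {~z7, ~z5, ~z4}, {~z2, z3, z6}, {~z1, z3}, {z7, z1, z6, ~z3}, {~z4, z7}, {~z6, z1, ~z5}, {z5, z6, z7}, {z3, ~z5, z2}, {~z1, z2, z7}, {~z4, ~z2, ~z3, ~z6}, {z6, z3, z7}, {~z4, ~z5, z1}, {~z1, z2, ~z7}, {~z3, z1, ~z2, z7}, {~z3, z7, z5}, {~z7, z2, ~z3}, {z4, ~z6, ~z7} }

z1 ↦ 1; z2 ↦ 1; z3 ↦ 1; z4 ↦ 1; z5 ↦ 0; z6 ↦ 0; z7 ↦ 1

Try z7 = 1.
Try z6 = 0.
Try z5 = 0.
Try z2 = 1.
Unit clause (z1) forces z1 = 1.
Unit clause (z3) forces z3 = 1.
No clause remains; z4 is free.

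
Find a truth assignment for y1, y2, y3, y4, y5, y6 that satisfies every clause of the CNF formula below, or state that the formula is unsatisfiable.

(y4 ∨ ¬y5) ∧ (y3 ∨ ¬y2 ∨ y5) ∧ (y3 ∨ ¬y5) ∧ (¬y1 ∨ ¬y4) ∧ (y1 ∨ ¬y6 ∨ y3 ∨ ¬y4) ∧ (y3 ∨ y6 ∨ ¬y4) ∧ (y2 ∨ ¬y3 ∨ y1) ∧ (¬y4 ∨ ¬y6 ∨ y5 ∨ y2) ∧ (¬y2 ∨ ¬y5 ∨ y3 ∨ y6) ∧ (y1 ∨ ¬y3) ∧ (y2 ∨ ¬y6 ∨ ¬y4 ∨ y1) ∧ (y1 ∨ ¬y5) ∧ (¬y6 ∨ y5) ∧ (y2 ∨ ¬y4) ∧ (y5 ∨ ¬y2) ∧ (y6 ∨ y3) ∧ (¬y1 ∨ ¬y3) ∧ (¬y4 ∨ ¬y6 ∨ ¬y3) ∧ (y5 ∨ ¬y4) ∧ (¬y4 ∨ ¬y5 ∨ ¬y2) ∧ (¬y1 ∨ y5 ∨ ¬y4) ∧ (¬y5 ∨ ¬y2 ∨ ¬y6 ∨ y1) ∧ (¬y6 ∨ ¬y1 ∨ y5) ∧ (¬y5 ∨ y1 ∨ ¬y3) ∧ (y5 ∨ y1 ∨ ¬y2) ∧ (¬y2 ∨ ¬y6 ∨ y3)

UNSATISFIABLE

Branch on y4: set y4 = True.
(¬y1) alone gives y1 = False.
(¬y3) alone gives y3 = False.
(¬y5) alone gives y5 = False.
But (y5) is also a unit clause — contradiction.
Undo y4 and try y4 = False.
(¬y5) alone gives y5 = False.
(¬y6) alone gives y6 = False.
(¬y2) alone gives y2 = False.
(y3) alone gives y3 = True.
(y1) alone gives y1 = True.
But (¬y1) is also a unit clause — contradiction.
Both values of y4 lead to a conflict.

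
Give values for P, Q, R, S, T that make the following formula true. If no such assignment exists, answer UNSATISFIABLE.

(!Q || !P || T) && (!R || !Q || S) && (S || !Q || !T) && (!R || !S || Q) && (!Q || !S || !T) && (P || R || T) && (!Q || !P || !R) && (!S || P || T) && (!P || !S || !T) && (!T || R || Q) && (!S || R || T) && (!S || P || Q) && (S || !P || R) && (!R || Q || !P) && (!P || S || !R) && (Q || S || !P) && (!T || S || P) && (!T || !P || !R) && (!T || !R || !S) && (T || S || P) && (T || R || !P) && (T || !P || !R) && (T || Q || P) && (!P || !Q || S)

Suppose Q = false.
Suppose R = false.
(!T) alone gives T = false.
(P) alone gives P = true.
But (!P) is also a unit clause — contradiction.
Backtrack on R: now try R = true.
(!S) alone gives S = false.
(!P) alone gives P = false.
(!T) alone gives T = false.
But (T) is also a unit clause — contradiction.
Both values of R lead to a conflict.
Backtrack on Q: now try Q = true.
Suppose P = false.
Suppose R = false.
(T) alone gives T = true.
(S) alone gives S = true.
But (!S) is also a unit clause — contradiction.
Backtrack on R: now try R = true.
(S) alone gives S = true.
(!T) alone gives T = false.
But (T) is also a unit clause — contradiction.
Both values of R lead to a conflict.
Backtrack on P: now try P = true.
(T) alone gives T = true.
(S) alone gives S = true.
But (!S) is also a unit clause — contradiction.
Both values of P lead to a conflict.
Both values of Q lead to a conflict.

UNSATISFIABLE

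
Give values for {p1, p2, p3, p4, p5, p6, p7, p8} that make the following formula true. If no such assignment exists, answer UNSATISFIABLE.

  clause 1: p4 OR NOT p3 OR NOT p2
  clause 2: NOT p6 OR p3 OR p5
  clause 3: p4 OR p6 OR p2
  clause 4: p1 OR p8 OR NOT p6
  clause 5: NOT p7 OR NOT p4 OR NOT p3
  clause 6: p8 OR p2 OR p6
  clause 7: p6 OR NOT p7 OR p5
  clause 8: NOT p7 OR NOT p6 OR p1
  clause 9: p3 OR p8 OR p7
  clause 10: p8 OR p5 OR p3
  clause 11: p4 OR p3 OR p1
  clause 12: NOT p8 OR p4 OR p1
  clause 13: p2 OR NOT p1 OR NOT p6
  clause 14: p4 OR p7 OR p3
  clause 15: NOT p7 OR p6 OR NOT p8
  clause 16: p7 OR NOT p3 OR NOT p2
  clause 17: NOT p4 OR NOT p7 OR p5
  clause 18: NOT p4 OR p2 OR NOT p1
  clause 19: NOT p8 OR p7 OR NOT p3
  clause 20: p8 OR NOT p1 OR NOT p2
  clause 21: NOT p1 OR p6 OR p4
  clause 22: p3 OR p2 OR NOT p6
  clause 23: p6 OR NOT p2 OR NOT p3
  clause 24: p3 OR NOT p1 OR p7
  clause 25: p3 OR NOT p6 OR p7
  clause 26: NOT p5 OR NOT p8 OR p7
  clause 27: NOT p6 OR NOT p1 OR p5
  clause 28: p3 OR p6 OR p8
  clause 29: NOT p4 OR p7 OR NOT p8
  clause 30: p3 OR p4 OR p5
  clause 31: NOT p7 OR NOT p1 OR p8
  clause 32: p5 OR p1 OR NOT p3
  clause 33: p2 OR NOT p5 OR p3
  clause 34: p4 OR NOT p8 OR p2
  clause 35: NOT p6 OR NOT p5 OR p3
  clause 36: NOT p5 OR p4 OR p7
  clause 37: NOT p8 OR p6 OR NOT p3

UNSATISFIABLE

Branch on p4: set p4 = true.
Branch on p7: set p7 = false.
From the singleton clause (NOT p8), p8 = false.
From the singleton clause (p3), p3 = true.
From the singleton clause (NOT p2), p2 = false.
From the singleton clause (p6), p6 = true.
From the singleton clause (p1), p1 = true.
But (NOT p1) is also a unit clause — contradiction.
Undo p7 and try p7 = true.
From the singleton clause (NOT p3), p3 = false.
From the singleton clause (p5), p5 = true.
From the singleton clause (p2), p2 = true.
From the singleton clause (NOT p6), p6 = false.
From the singleton clause (NOT p8), p8 = false.
But (p8) is also a unit clause — contradiction.
Either choice for p7 ends in contradiction.
Undo p4 and try p4 = false.
Branch on p3: set p3 = false.
From the singleton clause (p1), p1 = true.
From the singleton clause (p7), p7 = true.
From the singleton clause (p6), p6 = true.
From the singleton clause (p5), p5 = true.
But (NOT p5) is also a unit clause — contradiction.
Undo p3 and try p3 = true.
From the singleton clause (NOT p2), p2 = false.
From the singleton clause (p6), p6 = true.
From the singleton clause (NOT p1), p1 = false.
From the singleton clause (p8), p8 = true.
But (NOT p8) is also a unit clause — contradiction.
Either choice for p3 ends in contradiction.
Either choice for p4 ends in contradiction.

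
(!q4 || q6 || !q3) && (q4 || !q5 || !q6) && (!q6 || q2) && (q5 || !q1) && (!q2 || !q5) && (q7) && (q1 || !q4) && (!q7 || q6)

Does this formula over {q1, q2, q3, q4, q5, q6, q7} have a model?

The clause (q7) is unit, so q7 = true.
The clause (q6) is unit, so q6 = true.
The clause (q2) is unit, so q2 = true.
The clause (!q5) is unit, so q5 = false.
The clause (!q1) is unit, so q1 = false.
The clause (!q4) is unit, so q4 = false.
No clause remains; q3 is free.
A satisfying assignment: q1 ↦ false, q2 ↦ true, q3 ↦ false, q4 ↦ false, q5 ↦ false, q6 ↦ true, q7 ↦ true.

Yes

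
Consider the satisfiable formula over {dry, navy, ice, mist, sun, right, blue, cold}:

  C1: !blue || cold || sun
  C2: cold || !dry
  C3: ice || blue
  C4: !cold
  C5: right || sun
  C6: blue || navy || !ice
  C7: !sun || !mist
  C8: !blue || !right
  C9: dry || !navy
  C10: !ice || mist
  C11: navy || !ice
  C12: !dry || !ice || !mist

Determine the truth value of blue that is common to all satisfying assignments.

True

Suppose blue = false.
(ice) alone gives ice = true.
(!cold) alone gives cold = false.
(!dry) alone gives dry = false.
(navy) alone gives navy = true.
Now (!navy) is unsatisfied and unit — conflict.
So every satisfying assignment has blue = True.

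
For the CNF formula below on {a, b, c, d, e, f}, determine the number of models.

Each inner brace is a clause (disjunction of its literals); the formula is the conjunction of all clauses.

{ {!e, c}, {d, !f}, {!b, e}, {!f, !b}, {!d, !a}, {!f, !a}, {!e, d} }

11

There are 2^6 = 64 truth assignments over (a, b, c, d, e, f).
Split on c. With c = true, the clauses containing c are satisfied and !c drops from the rest; 7 of the 2^5 = 32 assignments to the other variables satisfy what remains.
With c = false, by the same count on the reduced clause set, 4 assignments work.
Total: 7 + 4 = 11.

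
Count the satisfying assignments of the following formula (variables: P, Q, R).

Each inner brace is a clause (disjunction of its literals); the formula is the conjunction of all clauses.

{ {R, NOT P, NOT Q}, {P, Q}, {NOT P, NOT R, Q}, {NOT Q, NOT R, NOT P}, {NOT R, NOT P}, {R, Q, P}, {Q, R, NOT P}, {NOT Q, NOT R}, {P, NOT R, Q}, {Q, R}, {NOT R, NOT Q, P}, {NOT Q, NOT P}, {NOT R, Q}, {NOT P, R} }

1

There are 2^3 = 8 truth assignments over (P, Q, R).
Check each against the 14 clauses (columns in the order P, Q, R):
  F F F  ✗ fails (P OR Q)
  F F T  ✗ fails (P OR Q)
  F T F  ✓ satisfies all
  F T T  ✗ fails (NOT Q OR NOT R)
  T F F  ✗ fails (Q OR R OR NOT P)
  T F T  ✗ fails (NOT P OR NOT R OR Q)
  T T F  ✗ fails (R OR NOT P OR NOT Q)
  T T T  ✗ fails (NOT Q OR NOT R OR NOT P)
1 of the 8 rows is a model.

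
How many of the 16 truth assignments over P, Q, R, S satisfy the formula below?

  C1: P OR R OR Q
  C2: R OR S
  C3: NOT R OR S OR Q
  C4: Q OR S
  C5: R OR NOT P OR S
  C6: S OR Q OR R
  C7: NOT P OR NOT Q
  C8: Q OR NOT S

3

There are 2^4 = 16 truth assignments over (P, Q, R, S).
Check each against the 8 clauses (columns in the order P, Q, R, S):
  F F F F  ✗ fails (P OR R OR Q)
  F F F T  ✗ fails (P OR R OR Q)
  F F T F  ✗ fails (NOT R OR S OR Q)
  F F T T  ✗ fails (Q OR NOT S)
  F T F F  ✗ fails (R OR S)
  F T F T  ✓ satisfies all
  F T T F  ✓ satisfies all
  F T T T  ✓ satisfies all
  T F F F  ✗ fails (R OR S)
  T F F T  ✗ fails (Q OR NOT S)
  T F T F  ✗ fails (NOT R OR S OR Q)
  T F T T  ✗ fails (Q OR NOT S)
  T T F F  ✗ fails (R OR S)
  T T F T  ✗ fails (NOT P OR NOT Q)
  T T T F  ✗ fails (NOT P OR NOT Q)
  T T T T  ✗ fails (NOT P OR NOT Q)
3 of the 16 rows are models.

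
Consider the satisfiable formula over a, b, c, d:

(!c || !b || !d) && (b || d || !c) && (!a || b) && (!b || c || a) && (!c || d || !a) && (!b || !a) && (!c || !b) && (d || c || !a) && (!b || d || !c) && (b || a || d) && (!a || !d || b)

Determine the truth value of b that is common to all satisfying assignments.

Suppose b = true.
(!a) alone gives a = false.
(c) alone gives c = true.
Now (!c) is unsatisfied and unit — conflict.
So every satisfying assignment has b = False.

False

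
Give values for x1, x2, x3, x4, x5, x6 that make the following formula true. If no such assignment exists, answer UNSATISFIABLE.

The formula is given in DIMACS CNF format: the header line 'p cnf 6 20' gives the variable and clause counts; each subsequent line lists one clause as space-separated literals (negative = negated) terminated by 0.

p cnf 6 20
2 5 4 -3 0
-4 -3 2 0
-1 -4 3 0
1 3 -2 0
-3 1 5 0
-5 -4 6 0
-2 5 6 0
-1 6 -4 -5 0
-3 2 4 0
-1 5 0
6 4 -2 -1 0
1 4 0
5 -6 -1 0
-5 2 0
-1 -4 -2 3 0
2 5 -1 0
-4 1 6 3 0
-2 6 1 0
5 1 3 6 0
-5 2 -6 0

x1=False; x2=False; x3=False; x4=True; x5=False; x6=True

Case x1 = False:
From the singleton clause (x4), x4 = True.
Case x3 = False:
From the singleton clause (¬x2), x2 = False.
From the singleton clause (¬x5), x5 = False.
From the singleton clause (x6), x6 = True.
Every clause now holds.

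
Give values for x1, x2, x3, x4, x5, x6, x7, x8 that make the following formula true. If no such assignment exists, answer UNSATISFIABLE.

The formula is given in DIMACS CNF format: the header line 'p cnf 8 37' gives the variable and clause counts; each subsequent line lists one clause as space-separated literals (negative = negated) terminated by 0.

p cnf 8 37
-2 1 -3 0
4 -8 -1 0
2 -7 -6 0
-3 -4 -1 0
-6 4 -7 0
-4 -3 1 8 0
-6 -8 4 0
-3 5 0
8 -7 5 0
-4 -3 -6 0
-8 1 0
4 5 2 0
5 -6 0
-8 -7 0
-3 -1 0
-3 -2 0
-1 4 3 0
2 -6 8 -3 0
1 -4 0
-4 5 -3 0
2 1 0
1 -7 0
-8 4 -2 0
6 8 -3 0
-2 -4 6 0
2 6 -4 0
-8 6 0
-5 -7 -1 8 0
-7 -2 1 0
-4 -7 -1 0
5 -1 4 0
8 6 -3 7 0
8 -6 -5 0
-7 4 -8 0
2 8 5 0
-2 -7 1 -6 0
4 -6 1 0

x1 ↦ True; x2 ↦ True; x3 ↦ False; x4 ↦ True; x5 ↦ True; x6 ↦ True; x7 ↦ False; x8 ↦ True

Try x3 = False.
Try x8 = True.
The clause (x1) is unit, so x1 = True.
The clause (x4) is unit, so x4 = True.
The clause (¬x7) is unit, so x7 = False.
The clause (x6) is unit, so x6 = True.
The clause (x5) is unit, so x5 = True.
Every clause is now satisfied; x2 is unconstrained.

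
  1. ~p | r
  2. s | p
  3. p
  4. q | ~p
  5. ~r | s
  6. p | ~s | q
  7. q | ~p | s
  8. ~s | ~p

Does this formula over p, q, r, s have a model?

(p) alone gives p = 1.
(r) alone gives r = 1.
(q) alone gives q = 1.
(s) alone gives s = 1.
But (~s) is also a unit clause — contradiction.
No assignment satisfies every clause.

No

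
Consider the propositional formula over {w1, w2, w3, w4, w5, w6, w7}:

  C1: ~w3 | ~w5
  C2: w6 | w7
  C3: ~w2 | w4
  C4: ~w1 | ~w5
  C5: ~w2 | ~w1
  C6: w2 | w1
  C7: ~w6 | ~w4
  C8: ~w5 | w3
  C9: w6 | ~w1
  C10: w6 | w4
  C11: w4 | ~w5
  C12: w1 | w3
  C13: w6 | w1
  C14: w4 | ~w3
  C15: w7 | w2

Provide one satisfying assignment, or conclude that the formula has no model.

w1: 1; w2: 0; w3: 0; w4: 0; w5: 0; w6: 1; w7: 1

Case w3 = 0:
Unit clause (~w5) forces w5 = 0.
Unit clause (w1) forces w1 = 1.
Unit clause (~w2) forces w2 = 0.
Unit clause (w6) forces w6 = 1.
Unit clause (~w4) forces w4 = 0.
Unit clause (w7) forces w7 = 1.
Every clause now holds.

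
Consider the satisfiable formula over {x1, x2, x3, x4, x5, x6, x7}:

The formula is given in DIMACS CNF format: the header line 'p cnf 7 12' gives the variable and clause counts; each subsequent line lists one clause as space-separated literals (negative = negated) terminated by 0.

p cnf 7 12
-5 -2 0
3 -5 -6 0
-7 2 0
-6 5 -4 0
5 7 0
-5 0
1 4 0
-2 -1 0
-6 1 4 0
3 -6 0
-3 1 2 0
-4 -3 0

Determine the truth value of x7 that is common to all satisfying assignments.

Suppose x7 = False.
Unit clause (x5) forces x5 = True.
That conflicts with the unit clause (¬x5).
So every satisfying assignment has x7 = True.

True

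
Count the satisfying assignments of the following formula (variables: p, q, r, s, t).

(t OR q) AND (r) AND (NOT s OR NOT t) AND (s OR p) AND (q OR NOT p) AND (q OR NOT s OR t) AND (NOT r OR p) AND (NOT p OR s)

There are 2^5 = 32 truth assignments over (p, q, r, s, t).
Split on r. With r = true, the clauses containing r are satisfied and NOT r drops from the rest; 1 of the 2^4 = 16 assignments to the other variables satisfy what remains.
With r = false, by the same count on the reduced clause set, 0 assignments work.
Total: 1 + 0 = 1.

1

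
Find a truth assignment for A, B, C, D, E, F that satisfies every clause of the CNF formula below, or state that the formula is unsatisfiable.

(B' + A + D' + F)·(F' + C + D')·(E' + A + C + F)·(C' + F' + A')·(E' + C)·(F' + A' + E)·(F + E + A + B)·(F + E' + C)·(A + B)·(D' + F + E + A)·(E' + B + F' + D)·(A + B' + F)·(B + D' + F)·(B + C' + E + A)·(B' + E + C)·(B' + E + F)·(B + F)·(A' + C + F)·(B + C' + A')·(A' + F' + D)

Case E = 1:
(C) alone gives C = 1.
Case F = 0:
(B) alone gives B = 1.
(A) alone gives A = 1.
No clause remains; D is free.

A=1, B=1, C=1, D=1, E=1, F=0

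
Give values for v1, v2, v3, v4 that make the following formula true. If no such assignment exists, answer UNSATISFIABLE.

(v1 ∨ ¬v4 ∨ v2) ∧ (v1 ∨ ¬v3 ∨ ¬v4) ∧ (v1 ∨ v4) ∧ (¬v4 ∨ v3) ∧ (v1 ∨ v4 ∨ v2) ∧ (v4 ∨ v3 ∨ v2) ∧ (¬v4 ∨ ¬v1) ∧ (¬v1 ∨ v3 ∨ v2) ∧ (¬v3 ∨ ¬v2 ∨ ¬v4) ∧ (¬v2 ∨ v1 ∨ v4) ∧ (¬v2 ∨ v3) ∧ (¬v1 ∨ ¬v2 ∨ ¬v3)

v1: True,  v2: False,  v3: True,  v4: False

Try v1 = True.
The clause (¬v4) is unit, so v4 = False.
Try v3 = True.
The clause (¬v2) is unit, so v2 = False.
All clauses are satisfied.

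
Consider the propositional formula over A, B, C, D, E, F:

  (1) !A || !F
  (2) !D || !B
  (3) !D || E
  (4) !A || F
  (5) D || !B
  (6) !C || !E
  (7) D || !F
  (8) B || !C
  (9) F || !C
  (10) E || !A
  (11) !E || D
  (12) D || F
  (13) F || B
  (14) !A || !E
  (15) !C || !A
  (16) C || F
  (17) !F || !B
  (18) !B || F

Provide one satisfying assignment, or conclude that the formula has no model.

Try A = false.
Try D = true.
From the singleton clause (!B), B = false.
From the singleton clause (E), E = true.
From the singleton clause (!C), C = false.
From the singleton clause (F), F = true.
All clauses are satisfied.

A ↦ false; B ↦ false; C ↦ false; D ↦ true; E ↦ true; F ↦ true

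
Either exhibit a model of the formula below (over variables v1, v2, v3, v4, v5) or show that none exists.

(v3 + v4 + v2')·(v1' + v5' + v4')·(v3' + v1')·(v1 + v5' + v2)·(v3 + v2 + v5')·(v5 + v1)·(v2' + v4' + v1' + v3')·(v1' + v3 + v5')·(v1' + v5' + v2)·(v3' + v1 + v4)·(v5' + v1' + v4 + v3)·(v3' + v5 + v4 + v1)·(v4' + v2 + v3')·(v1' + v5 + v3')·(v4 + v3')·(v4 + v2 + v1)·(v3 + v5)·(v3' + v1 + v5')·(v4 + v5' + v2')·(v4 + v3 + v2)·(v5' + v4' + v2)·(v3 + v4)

Case v3 = 0:
(v5) alone gives v5 = 1.
(v2) alone gives v2 = 1.
(v4) alone gives v4 = 1.
(v1') alone gives v1 = 0.
All clauses are satisfied.

v1=0, v2=1, v3=0, v4=1, v5=1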